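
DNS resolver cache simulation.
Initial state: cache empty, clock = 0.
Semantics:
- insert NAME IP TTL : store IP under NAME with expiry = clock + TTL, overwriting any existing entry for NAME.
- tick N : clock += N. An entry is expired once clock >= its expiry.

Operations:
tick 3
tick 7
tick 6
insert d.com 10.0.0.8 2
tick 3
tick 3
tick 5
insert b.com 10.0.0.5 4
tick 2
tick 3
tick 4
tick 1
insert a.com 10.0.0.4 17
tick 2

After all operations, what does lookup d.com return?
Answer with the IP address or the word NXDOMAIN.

Op 1: tick 3 -> clock=3.
Op 2: tick 7 -> clock=10.
Op 3: tick 6 -> clock=16.
Op 4: insert d.com -> 10.0.0.8 (expiry=16+2=18). clock=16
Op 5: tick 3 -> clock=19. purged={d.com}
Op 6: tick 3 -> clock=22.
Op 7: tick 5 -> clock=27.
Op 8: insert b.com -> 10.0.0.5 (expiry=27+4=31). clock=27
Op 9: tick 2 -> clock=29.
Op 10: tick 3 -> clock=32. purged={b.com}
Op 11: tick 4 -> clock=36.
Op 12: tick 1 -> clock=37.
Op 13: insert a.com -> 10.0.0.4 (expiry=37+17=54). clock=37
Op 14: tick 2 -> clock=39.
lookup d.com: not in cache (expired or never inserted)

Answer: NXDOMAIN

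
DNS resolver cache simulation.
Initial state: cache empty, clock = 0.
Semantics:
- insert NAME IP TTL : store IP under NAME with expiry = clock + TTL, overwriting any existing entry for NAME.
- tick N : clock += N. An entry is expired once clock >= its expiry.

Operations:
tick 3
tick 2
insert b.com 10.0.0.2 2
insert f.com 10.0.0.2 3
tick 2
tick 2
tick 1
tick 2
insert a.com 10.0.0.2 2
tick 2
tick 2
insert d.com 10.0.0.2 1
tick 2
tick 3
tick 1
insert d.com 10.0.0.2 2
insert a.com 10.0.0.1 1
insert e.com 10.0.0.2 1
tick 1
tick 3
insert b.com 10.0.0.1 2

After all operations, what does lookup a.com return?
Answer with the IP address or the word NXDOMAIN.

Answer: NXDOMAIN

Derivation:
Op 1: tick 3 -> clock=3.
Op 2: tick 2 -> clock=5.
Op 3: insert b.com -> 10.0.0.2 (expiry=5+2=7). clock=5
Op 4: insert f.com -> 10.0.0.2 (expiry=5+3=8). clock=5
Op 5: tick 2 -> clock=7. purged={b.com}
Op 6: tick 2 -> clock=9. purged={f.com}
Op 7: tick 1 -> clock=10.
Op 8: tick 2 -> clock=12.
Op 9: insert a.com -> 10.0.0.2 (expiry=12+2=14). clock=12
Op 10: tick 2 -> clock=14. purged={a.com}
Op 11: tick 2 -> clock=16.
Op 12: insert d.com -> 10.0.0.2 (expiry=16+1=17). clock=16
Op 13: tick 2 -> clock=18. purged={d.com}
Op 14: tick 3 -> clock=21.
Op 15: tick 1 -> clock=22.
Op 16: insert d.com -> 10.0.0.2 (expiry=22+2=24). clock=22
Op 17: insert a.com -> 10.0.0.1 (expiry=22+1=23). clock=22
Op 18: insert e.com -> 10.0.0.2 (expiry=22+1=23). clock=22
Op 19: tick 1 -> clock=23. purged={a.com,e.com}
Op 20: tick 3 -> clock=26. purged={d.com}
Op 21: insert b.com -> 10.0.0.1 (expiry=26+2=28). clock=26
lookup a.com: not in cache (expired or never inserted)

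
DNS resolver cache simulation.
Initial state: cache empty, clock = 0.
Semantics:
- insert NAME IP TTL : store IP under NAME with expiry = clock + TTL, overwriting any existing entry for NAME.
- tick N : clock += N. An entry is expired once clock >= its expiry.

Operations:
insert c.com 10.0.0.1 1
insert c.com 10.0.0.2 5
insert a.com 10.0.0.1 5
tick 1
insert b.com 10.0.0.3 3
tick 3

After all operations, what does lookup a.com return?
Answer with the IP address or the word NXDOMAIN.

Answer: 10.0.0.1

Derivation:
Op 1: insert c.com -> 10.0.0.1 (expiry=0+1=1). clock=0
Op 2: insert c.com -> 10.0.0.2 (expiry=0+5=5). clock=0
Op 3: insert a.com -> 10.0.0.1 (expiry=0+5=5). clock=0
Op 4: tick 1 -> clock=1.
Op 5: insert b.com -> 10.0.0.3 (expiry=1+3=4). clock=1
Op 6: tick 3 -> clock=4. purged={b.com}
lookup a.com: present, ip=10.0.0.1 expiry=5 > clock=4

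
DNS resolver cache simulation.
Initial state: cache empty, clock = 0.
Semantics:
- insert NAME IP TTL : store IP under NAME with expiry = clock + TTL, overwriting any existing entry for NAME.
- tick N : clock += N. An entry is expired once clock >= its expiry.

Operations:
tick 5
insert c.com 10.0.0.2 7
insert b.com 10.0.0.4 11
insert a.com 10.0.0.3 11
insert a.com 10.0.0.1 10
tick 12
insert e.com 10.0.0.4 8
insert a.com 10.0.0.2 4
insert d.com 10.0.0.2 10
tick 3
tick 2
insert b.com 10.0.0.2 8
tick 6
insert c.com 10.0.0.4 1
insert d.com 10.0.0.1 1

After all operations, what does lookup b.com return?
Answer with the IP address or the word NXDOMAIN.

Op 1: tick 5 -> clock=5.
Op 2: insert c.com -> 10.0.0.2 (expiry=5+7=12). clock=5
Op 3: insert b.com -> 10.0.0.4 (expiry=5+11=16). clock=5
Op 4: insert a.com -> 10.0.0.3 (expiry=5+11=16). clock=5
Op 5: insert a.com -> 10.0.0.1 (expiry=5+10=15). clock=5
Op 6: tick 12 -> clock=17. purged={a.com,b.com,c.com}
Op 7: insert e.com -> 10.0.0.4 (expiry=17+8=25). clock=17
Op 8: insert a.com -> 10.0.0.2 (expiry=17+4=21). clock=17
Op 9: insert d.com -> 10.0.0.2 (expiry=17+10=27). clock=17
Op 10: tick 3 -> clock=20.
Op 11: tick 2 -> clock=22. purged={a.com}
Op 12: insert b.com -> 10.0.0.2 (expiry=22+8=30). clock=22
Op 13: tick 6 -> clock=28. purged={d.com,e.com}
Op 14: insert c.com -> 10.0.0.4 (expiry=28+1=29). clock=28
Op 15: insert d.com -> 10.0.0.1 (expiry=28+1=29). clock=28
lookup b.com: present, ip=10.0.0.2 expiry=30 > clock=28

Answer: 10.0.0.2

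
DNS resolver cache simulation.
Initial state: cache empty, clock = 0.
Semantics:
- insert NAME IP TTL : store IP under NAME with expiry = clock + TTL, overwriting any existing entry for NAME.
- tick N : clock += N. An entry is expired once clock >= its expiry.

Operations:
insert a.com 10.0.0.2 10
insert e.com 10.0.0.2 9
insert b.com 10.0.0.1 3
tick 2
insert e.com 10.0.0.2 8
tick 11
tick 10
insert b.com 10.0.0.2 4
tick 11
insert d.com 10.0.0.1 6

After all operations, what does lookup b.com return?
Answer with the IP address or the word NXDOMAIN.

Op 1: insert a.com -> 10.0.0.2 (expiry=0+10=10). clock=0
Op 2: insert e.com -> 10.0.0.2 (expiry=0+9=9). clock=0
Op 3: insert b.com -> 10.0.0.1 (expiry=0+3=3). clock=0
Op 4: tick 2 -> clock=2.
Op 5: insert e.com -> 10.0.0.2 (expiry=2+8=10). clock=2
Op 6: tick 11 -> clock=13. purged={a.com,b.com,e.com}
Op 7: tick 10 -> clock=23.
Op 8: insert b.com -> 10.0.0.2 (expiry=23+4=27). clock=23
Op 9: tick 11 -> clock=34. purged={b.com}
Op 10: insert d.com -> 10.0.0.1 (expiry=34+6=40). clock=34
lookup b.com: not in cache (expired or never inserted)

Answer: NXDOMAIN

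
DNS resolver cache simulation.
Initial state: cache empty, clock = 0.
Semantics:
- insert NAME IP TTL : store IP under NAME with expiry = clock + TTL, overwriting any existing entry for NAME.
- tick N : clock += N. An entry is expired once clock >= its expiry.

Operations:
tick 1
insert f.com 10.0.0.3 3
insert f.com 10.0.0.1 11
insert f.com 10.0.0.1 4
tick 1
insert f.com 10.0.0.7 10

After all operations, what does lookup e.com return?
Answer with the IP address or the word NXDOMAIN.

Op 1: tick 1 -> clock=1.
Op 2: insert f.com -> 10.0.0.3 (expiry=1+3=4). clock=1
Op 3: insert f.com -> 10.0.0.1 (expiry=1+11=12). clock=1
Op 4: insert f.com -> 10.0.0.1 (expiry=1+4=5). clock=1
Op 5: tick 1 -> clock=2.
Op 6: insert f.com -> 10.0.0.7 (expiry=2+10=12). clock=2
lookup e.com: not in cache (expired or never inserted)

Answer: NXDOMAIN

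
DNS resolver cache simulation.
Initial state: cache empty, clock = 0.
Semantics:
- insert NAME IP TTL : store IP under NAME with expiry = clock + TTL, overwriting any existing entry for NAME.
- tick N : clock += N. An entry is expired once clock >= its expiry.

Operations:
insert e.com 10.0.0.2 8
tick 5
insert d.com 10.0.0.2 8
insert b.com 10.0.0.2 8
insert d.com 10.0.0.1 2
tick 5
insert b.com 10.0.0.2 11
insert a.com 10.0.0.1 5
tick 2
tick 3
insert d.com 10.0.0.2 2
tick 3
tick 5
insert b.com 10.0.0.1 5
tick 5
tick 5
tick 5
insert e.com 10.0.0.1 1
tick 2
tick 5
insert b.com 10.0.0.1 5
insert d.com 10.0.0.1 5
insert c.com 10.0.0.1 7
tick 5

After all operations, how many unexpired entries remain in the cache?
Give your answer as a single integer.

Answer: 1

Derivation:
Op 1: insert e.com -> 10.0.0.2 (expiry=0+8=8). clock=0
Op 2: tick 5 -> clock=5.
Op 3: insert d.com -> 10.0.0.2 (expiry=5+8=13). clock=5
Op 4: insert b.com -> 10.0.0.2 (expiry=5+8=13). clock=5
Op 5: insert d.com -> 10.0.0.1 (expiry=5+2=7). clock=5
Op 6: tick 5 -> clock=10. purged={d.com,e.com}
Op 7: insert b.com -> 10.0.0.2 (expiry=10+11=21). clock=10
Op 8: insert a.com -> 10.0.0.1 (expiry=10+5=15). clock=10
Op 9: tick 2 -> clock=12.
Op 10: tick 3 -> clock=15. purged={a.com}
Op 11: insert d.com -> 10.0.0.2 (expiry=15+2=17). clock=15
Op 12: tick 3 -> clock=18. purged={d.com}
Op 13: tick 5 -> clock=23. purged={b.com}
Op 14: insert b.com -> 10.0.0.1 (expiry=23+5=28). clock=23
Op 15: tick 5 -> clock=28. purged={b.com}
Op 16: tick 5 -> clock=33.
Op 17: tick 5 -> clock=38.
Op 18: insert e.com -> 10.0.0.1 (expiry=38+1=39). clock=38
Op 19: tick 2 -> clock=40. purged={e.com}
Op 20: tick 5 -> clock=45.
Op 21: insert b.com -> 10.0.0.1 (expiry=45+5=50). clock=45
Op 22: insert d.com -> 10.0.0.1 (expiry=45+5=50). clock=45
Op 23: insert c.com -> 10.0.0.1 (expiry=45+7=52). clock=45
Op 24: tick 5 -> clock=50. purged={b.com,d.com}
Final cache (unexpired): {c.com} -> size=1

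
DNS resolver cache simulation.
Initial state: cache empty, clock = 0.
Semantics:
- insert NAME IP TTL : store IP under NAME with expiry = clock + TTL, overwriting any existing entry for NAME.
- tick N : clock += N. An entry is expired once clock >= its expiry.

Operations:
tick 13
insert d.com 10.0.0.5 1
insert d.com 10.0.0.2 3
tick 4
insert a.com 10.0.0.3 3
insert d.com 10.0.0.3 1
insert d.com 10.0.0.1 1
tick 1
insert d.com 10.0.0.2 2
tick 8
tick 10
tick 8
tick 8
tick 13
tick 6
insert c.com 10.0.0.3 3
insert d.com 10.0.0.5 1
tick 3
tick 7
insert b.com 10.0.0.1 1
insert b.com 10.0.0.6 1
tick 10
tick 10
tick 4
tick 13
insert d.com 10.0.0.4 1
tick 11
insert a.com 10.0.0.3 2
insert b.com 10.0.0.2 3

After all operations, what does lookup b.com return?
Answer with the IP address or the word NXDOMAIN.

Op 1: tick 13 -> clock=13.
Op 2: insert d.com -> 10.0.0.5 (expiry=13+1=14). clock=13
Op 3: insert d.com -> 10.0.0.2 (expiry=13+3=16). clock=13
Op 4: tick 4 -> clock=17. purged={d.com}
Op 5: insert a.com -> 10.0.0.3 (expiry=17+3=20). clock=17
Op 6: insert d.com -> 10.0.0.3 (expiry=17+1=18). clock=17
Op 7: insert d.com -> 10.0.0.1 (expiry=17+1=18). clock=17
Op 8: tick 1 -> clock=18. purged={d.com}
Op 9: insert d.com -> 10.0.0.2 (expiry=18+2=20). clock=18
Op 10: tick 8 -> clock=26. purged={a.com,d.com}
Op 11: tick 10 -> clock=36.
Op 12: tick 8 -> clock=44.
Op 13: tick 8 -> clock=52.
Op 14: tick 13 -> clock=65.
Op 15: tick 6 -> clock=71.
Op 16: insert c.com -> 10.0.0.3 (expiry=71+3=74). clock=71
Op 17: insert d.com -> 10.0.0.5 (expiry=71+1=72). clock=71
Op 18: tick 3 -> clock=74. purged={c.com,d.com}
Op 19: tick 7 -> clock=81.
Op 20: insert b.com -> 10.0.0.1 (expiry=81+1=82). clock=81
Op 21: insert b.com -> 10.0.0.6 (expiry=81+1=82). clock=81
Op 22: tick 10 -> clock=91. purged={b.com}
Op 23: tick 10 -> clock=101.
Op 24: tick 4 -> clock=105.
Op 25: tick 13 -> clock=118.
Op 26: insert d.com -> 10.0.0.4 (expiry=118+1=119). clock=118
Op 27: tick 11 -> clock=129. purged={d.com}
Op 28: insert a.com -> 10.0.0.3 (expiry=129+2=131). clock=129
Op 29: insert b.com -> 10.0.0.2 (expiry=129+3=132). clock=129
lookup b.com: present, ip=10.0.0.2 expiry=132 > clock=129

Answer: 10.0.0.2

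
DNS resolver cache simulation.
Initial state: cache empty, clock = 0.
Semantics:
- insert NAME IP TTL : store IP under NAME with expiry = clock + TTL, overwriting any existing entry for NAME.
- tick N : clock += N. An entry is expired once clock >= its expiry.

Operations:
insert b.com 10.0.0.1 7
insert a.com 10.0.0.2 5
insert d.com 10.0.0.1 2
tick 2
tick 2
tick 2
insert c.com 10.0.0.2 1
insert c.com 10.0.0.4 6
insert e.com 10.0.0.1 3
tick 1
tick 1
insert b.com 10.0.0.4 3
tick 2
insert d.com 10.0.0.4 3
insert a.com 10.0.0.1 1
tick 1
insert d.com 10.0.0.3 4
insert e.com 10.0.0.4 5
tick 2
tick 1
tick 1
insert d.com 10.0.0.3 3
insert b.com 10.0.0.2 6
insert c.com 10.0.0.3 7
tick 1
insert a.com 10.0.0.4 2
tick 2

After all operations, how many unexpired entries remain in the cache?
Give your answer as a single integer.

Answer: 2

Derivation:
Op 1: insert b.com -> 10.0.0.1 (expiry=0+7=7). clock=0
Op 2: insert a.com -> 10.0.0.2 (expiry=0+5=5). clock=0
Op 3: insert d.com -> 10.0.0.1 (expiry=0+2=2). clock=0
Op 4: tick 2 -> clock=2. purged={d.com}
Op 5: tick 2 -> clock=4.
Op 6: tick 2 -> clock=6. purged={a.com}
Op 7: insert c.com -> 10.0.0.2 (expiry=6+1=7). clock=6
Op 8: insert c.com -> 10.0.0.4 (expiry=6+6=12). clock=6
Op 9: insert e.com -> 10.0.0.1 (expiry=6+3=9). clock=6
Op 10: tick 1 -> clock=7. purged={b.com}
Op 11: tick 1 -> clock=8.
Op 12: insert b.com -> 10.0.0.4 (expiry=8+3=11). clock=8
Op 13: tick 2 -> clock=10. purged={e.com}
Op 14: insert d.com -> 10.0.0.4 (expiry=10+3=13). clock=10
Op 15: insert a.com -> 10.0.0.1 (expiry=10+1=11). clock=10
Op 16: tick 1 -> clock=11. purged={a.com,b.com}
Op 17: insert d.com -> 10.0.0.3 (expiry=11+4=15). clock=11
Op 18: insert e.com -> 10.0.0.4 (expiry=11+5=16). clock=11
Op 19: tick 2 -> clock=13. purged={c.com}
Op 20: tick 1 -> clock=14.
Op 21: tick 1 -> clock=15. purged={d.com}
Op 22: insert d.com -> 10.0.0.3 (expiry=15+3=18). clock=15
Op 23: insert b.com -> 10.0.0.2 (expiry=15+6=21). clock=15
Op 24: insert c.com -> 10.0.0.3 (expiry=15+7=22). clock=15
Op 25: tick 1 -> clock=16. purged={e.com}
Op 26: insert a.com -> 10.0.0.4 (expiry=16+2=18). clock=16
Op 27: tick 2 -> clock=18. purged={a.com,d.com}
Final cache (unexpired): {b.com,c.com} -> size=2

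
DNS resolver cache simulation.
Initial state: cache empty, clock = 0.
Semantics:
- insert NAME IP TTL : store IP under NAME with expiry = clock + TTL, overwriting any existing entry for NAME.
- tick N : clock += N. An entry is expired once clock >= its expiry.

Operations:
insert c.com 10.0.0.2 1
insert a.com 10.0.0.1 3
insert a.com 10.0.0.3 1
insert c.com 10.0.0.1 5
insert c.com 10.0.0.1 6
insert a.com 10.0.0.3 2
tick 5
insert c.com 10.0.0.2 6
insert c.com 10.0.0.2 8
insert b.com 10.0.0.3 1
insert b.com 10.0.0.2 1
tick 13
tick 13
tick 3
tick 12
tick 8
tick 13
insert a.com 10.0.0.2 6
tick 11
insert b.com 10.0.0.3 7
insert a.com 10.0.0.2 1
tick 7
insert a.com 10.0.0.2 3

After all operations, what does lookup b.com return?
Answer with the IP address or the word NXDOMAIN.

Op 1: insert c.com -> 10.0.0.2 (expiry=0+1=1). clock=0
Op 2: insert a.com -> 10.0.0.1 (expiry=0+3=3). clock=0
Op 3: insert a.com -> 10.0.0.3 (expiry=0+1=1). clock=0
Op 4: insert c.com -> 10.0.0.1 (expiry=0+5=5). clock=0
Op 5: insert c.com -> 10.0.0.1 (expiry=0+6=6). clock=0
Op 6: insert a.com -> 10.0.0.3 (expiry=0+2=2). clock=0
Op 7: tick 5 -> clock=5. purged={a.com}
Op 8: insert c.com -> 10.0.0.2 (expiry=5+6=11). clock=5
Op 9: insert c.com -> 10.0.0.2 (expiry=5+8=13). clock=5
Op 10: insert b.com -> 10.0.0.3 (expiry=5+1=6). clock=5
Op 11: insert b.com -> 10.0.0.2 (expiry=5+1=6). clock=5
Op 12: tick 13 -> clock=18. purged={b.com,c.com}
Op 13: tick 13 -> clock=31.
Op 14: tick 3 -> clock=34.
Op 15: tick 12 -> clock=46.
Op 16: tick 8 -> clock=54.
Op 17: tick 13 -> clock=67.
Op 18: insert a.com -> 10.0.0.2 (expiry=67+6=73). clock=67
Op 19: tick 11 -> clock=78. purged={a.com}
Op 20: insert b.com -> 10.0.0.3 (expiry=78+7=85). clock=78
Op 21: insert a.com -> 10.0.0.2 (expiry=78+1=79). clock=78
Op 22: tick 7 -> clock=85. purged={a.com,b.com}
Op 23: insert a.com -> 10.0.0.2 (expiry=85+3=88). clock=85
lookup b.com: not in cache (expired or never inserted)

Answer: NXDOMAIN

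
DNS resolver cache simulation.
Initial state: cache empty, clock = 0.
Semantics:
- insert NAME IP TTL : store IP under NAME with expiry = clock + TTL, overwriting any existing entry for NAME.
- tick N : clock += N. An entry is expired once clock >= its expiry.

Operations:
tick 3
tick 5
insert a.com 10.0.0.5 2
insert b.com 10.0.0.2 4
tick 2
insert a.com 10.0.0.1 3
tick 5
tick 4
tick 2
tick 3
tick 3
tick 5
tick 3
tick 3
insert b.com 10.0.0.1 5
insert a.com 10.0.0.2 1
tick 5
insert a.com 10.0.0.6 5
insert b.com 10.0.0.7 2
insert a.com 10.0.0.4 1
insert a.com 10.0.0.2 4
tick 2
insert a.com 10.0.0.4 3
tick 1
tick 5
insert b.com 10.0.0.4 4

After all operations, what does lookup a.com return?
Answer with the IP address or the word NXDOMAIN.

Answer: NXDOMAIN

Derivation:
Op 1: tick 3 -> clock=3.
Op 2: tick 5 -> clock=8.
Op 3: insert a.com -> 10.0.0.5 (expiry=8+2=10). clock=8
Op 4: insert b.com -> 10.0.0.2 (expiry=8+4=12). clock=8
Op 5: tick 2 -> clock=10. purged={a.com}
Op 6: insert a.com -> 10.0.0.1 (expiry=10+3=13). clock=10
Op 7: tick 5 -> clock=15. purged={a.com,b.com}
Op 8: tick 4 -> clock=19.
Op 9: tick 2 -> clock=21.
Op 10: tick 3 -> clock=24.
Op 11: tick 3 -> clock=27.
Op 12: tick 5 -> clock=32.
Op 13: tick 3 -> clock=35.
Op 14: tick 3 -> clock=38.
Op 15: insert b.com -> 10.0.0.1 (expiry=38+5=43). clock=38
Op 16: insert a.com -> 10.0.0.2 (expiry=38+1=39). clock=38
Op 17: tick 5 -> clock=43. purged={a.com,b.com}
Op 18: insert a.com -> 10.0.0.6 (expiry=43+5=48). clock=43
Op 19: insert b.com -> 10.0.0.7 (expiry=43+2=45). clock=43
Op 20: insert a.com -> 10.0.0.4 (expiry=43+1=44). clock=43
Op 21: insert a.com -> 10.0.0.2 (expiry=43+4=47). clock=43
Op 22: tick 2 -> clock=45. purged={b.com}
Op 23: insert a.com -> 10.0.0.4 (expiry=45+3=48). clock=45
Op 24: tick 1 -> clock=46.
Op 25: tick 5 -> clock=51. purged={a.com}
Op 26: insert b.com -> 10.0.0.4 (expiry=51+4=55). clock=51
lookup a.com: not in cache (expired or never inserted)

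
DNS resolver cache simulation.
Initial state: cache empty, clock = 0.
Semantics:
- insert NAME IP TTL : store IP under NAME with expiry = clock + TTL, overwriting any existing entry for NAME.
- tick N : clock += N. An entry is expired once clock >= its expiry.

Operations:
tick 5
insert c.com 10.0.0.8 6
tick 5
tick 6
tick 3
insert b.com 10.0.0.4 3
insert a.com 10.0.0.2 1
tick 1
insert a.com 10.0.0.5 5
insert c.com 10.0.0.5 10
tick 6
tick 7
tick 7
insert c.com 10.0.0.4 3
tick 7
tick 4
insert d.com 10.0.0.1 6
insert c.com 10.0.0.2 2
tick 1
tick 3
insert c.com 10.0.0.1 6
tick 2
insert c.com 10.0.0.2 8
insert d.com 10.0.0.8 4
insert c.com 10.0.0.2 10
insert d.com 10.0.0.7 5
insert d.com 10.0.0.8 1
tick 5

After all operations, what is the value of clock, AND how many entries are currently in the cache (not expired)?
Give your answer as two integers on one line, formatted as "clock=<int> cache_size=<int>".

Op 1: tick 5 -> clock=5.
Op 2: insert c.com -> 10.0.0.8 (expiry=5+6=11). clock=5
Op 3: tick 5 -> clock=10.
Op 4: tick 6 -> clock=16. purged={c.com}
Op 5: tick 3 -> clock=19.
Op 6: insert b.com -> 10.0.0.4 (expiry=19+3=22). clock=19
Op 7: insert a.com -> 10.0.0.2 (expiry=19+1=20). clock=19
Op 8: tick 1 -> clock=20. purged={a.com}
Op 9: insert a.com -> 10.0.0.5 (expiry=20+5=25). clock=20
Op 10: insert c.com -> 10.0.0.5 (expiry=20+10=30). clock=20
Op 11: tick 6 -> clock=26. purged={a.com,b.com}
Op 12: tick 7 -> clock=33. purged={c.com}
Op 13: tick 7 -> clock=40.
Op 14: insert c.com -> 10.0.0.4 (expiry=40+3=43). clock=40
Op 15: tick 7 -> clock=47. purged={c.com}
Op 16: tick 4 -> clock=51.
Op 17: insert d.com -> 10.0.0.1 (expiry=51+6=57). clock=51
Op 18: insert c.com -> 10.0.0.2 (expiry=51+2=53). clock=51
Op 19: tick 1 -> clock=52.
Op 20: tick 3 -> clock=55. purged={c.com}
Op 21: insert c.com -> 10.0.0.1 (expiry=55+6=61). clock=55
Op 22: tick 2 -> clock=57. purged={d.com}
Op 23: insert c.com -> 10.0.0.2 (expiry=57+8=65). clock=57
Op 24: insert d.com -> 10.0.0.8 (expiry=57+4=61). clock=57
Op 25: insert c.com -> 10.0.0.2 (expiry=57+10=67). clock=57
Op 26: insert d.com -> 10.0.0.7 (expiry=57+5=62). clock=57
Op 27: insert d.com -> 10.0.0.8 (expiry=57+1=58). clock=57
Op 28: tick 5 -> clock=62. purged={d.com}
Final clock = 62
Final cache (unexpired): {c.com} -> size=1

Answer: clock=62 cache_size=1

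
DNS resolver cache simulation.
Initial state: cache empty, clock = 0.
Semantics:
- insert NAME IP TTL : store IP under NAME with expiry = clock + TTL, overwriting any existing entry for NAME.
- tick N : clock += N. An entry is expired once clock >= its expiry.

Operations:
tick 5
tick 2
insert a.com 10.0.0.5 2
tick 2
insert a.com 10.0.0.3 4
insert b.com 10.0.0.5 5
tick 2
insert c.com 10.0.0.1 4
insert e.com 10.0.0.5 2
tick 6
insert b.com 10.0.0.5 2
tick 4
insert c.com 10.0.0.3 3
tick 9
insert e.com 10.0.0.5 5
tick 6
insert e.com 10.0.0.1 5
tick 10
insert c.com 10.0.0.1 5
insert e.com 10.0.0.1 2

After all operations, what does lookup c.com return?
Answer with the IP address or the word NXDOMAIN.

Op 1: tick 5 -> clock=5.
Op 2: tick 2 -> clock=7.
Op 3: insert a.com -> 10.0.0.5 (expiry=7+2=9). clock=7
Op 4: tick 2 -> clock=9. purged={a.com}
Op 5: insert a.com -> 10.0.0.3 (expiry=9+4=13). clock=9
Op 6: insert b.com -> 10.0.0.5 (expiry=9+5=14). clock=9
Op 7: tick 2 -> clock=11.
Op 8: insert c.com -> 10.0.0.1 (expiry=11+4=15). clock=11
Op 9: insert e.com -> 10.0.0.5 (expiry=11+2=13). clock=11
Op 10: tick 6 -> clock=17. purged={a.com,b.com,c.com,e.com}
Op 11: insert b.com -> 10.0.0.5 (expiry=17+2=19). clock=17
Op 12: tick 4 -> clock=21. purged={b.com}
Op 13: insert c.com -> 10.0.0.3 (expiry=21+3=24). clock=21
Op 14: tick 9 -> clock=30. purged={c.com}
Op 15: insert e.com -> 10.0.0.5 (expiry=30+5=35). clock=30
Op 16: tick 6 -> clock=36. purged={e.com}
Op 17: insert e.com -> 10.0.0.1 (expiry=36+5=41). clock=36
Op 18: tick 10 -> clock=46. purged={e.com}
Op 19: insert c.com -> 10.0.0.1 (expiry=46+5=51). clock=46
Op 20: insert e.com -> 10.0.0.1 (expiry=46+2=48). clock=46
lookup c.com: present, ip=10.0.0.1 expiry=51 > clock=46

Answer: 10.0.0.1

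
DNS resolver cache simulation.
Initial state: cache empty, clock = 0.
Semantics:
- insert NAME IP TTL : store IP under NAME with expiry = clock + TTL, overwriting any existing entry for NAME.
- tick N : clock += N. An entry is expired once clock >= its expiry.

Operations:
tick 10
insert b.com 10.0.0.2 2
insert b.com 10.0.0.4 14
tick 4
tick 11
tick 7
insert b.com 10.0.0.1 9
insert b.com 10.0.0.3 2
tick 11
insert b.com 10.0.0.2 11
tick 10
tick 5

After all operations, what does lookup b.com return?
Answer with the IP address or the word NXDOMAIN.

Op 1: tick 10 -> clock=10.
Op 2: insert b.com -> 10.0.0.2 (expiry=10+2=12). clock=10
Op 3: insert b.com -> 10.0.0.4 (expiry=10+14=24). clock=10
Op 4: tick 4 -> clock=14.
Op 5: tick 11 -> clock=25. purged={b.com}
Op 6: tick 7 -> clock=32.
Op 7: insert b.com -> 10.0.0.1 (expiry=32+9=41). clock=32
Op 8: insert b.com -> 10.0.0.3 (expiry=32+2=34). clock=32
Op 9: tick 11 -> clock=43. purged={b.com}
Op 10: insert b.com -> 10.0.0.2 (expiry=43+11=54). clock=43
Op 11: tick 10 -> clock=53.
Op 12: tick 5 -> clock=58. purged={b.com}
lookup b.com: not in cache (expired or never inserted)

Answer: NXDOMAIN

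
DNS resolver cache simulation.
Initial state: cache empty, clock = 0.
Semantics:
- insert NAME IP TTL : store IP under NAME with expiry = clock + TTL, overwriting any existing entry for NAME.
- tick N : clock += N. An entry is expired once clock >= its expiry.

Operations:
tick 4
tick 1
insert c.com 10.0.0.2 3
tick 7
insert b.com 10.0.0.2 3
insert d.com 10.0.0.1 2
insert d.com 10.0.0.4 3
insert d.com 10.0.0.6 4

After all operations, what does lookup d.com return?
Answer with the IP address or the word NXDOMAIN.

Answer: 10.0.0.6

Derivation:
Op 1: tick 4 -> clock=4.
Op 2: tick 1 -> clock=5.
Op 3: insert c.com -> 10.0.0.2 (expiry=5+3=8). clock=5
Op 4: tick 7 -> clock=12. purged={c.com}
Op 5: insert b.com -> 10.0.0.2 (expiry=12+3=15). clock=12
Op 6: insert d.com -> 10.0.0.1 (expiry=12+2=14). clock=12
Op 7: insert d.com -> 10.0.0.4 (expiry=12+3=15). clock=12
Op 8: insert d.com -> 10.0.0.6 (expiry=12+4=16). clock=12
lookup d.com: present, ip=10.0.0.6 expiry=16 > clock=12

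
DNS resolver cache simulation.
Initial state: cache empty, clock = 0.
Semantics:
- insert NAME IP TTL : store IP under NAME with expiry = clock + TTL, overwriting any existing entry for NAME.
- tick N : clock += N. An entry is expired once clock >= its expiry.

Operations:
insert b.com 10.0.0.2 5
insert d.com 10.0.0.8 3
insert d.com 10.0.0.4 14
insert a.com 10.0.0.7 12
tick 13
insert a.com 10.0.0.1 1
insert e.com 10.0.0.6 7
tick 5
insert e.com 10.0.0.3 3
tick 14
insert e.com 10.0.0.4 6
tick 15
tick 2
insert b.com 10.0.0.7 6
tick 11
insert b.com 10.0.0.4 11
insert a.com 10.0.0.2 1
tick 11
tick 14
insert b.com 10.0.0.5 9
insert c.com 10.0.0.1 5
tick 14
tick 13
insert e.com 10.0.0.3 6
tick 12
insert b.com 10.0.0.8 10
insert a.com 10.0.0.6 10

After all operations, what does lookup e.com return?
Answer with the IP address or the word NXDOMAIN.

Op 1: insert b.com -> 10.0.0.2 (expiry=0+5=5). clock=0
Op 2: insert d.com -> 10.0.0.8 (expiry=0+3=3). clock=0
Op 3: insert d.com -> 10.0.0.4 (expiry=0+14=14). clock=0
Op 4: insert a.com -> 10.0.0.7 (expiry=0+12=12). clock=0
Op 5: tick 13 -> clock=13. purged={a.com,b.com}
Op 6: insert a.com -> 10.0.0.1 (expiry=13+1=14). clock=13
Op 7: insert e.com -> 10.0.0.6 (expiry=13+7=20). clock=13
Op 8: tick 5 -> clock=18. purged={a.com,d.com}
Op 9: insert e.com -> 10.0.0.3 (expiry=18+3=21). clock=18
Op 10: tick 14 -> clock=32. purged={e.com}
Op 11: insert e.com -> 10.0.0.4 (expiry=32+6=38). clock=32
Op 12: tick 15 -> clock=47. purged={e.com}
Op 13: tick 2 -> clock=49.
Op 14: insert b.com -> 10.0.0.7 (expiry=49+6=55). clock=49
Op 15: tick 11 -> clock=60. purged={b.com}
Op 16: insert b.com -> 10.0.0.4 (expiry=60+11=71). clock=60
Op 17: insert a.com -> 10.0.0.2 (expiry=60+1=61). clock=60
Op 18: tick 11 -> clock=71. purged={a.com,b.com}
Op 19: tick 14 -> clock=85.
Op 20: insert b.com -> 10.0.0.5 (expiry=85+9=94). clock=85
Op 21: insert c.com -> 10.0.0.1 (expiry=85+5=90). clock=85
Op 22: tick 14 -> clock=99. purged={b.com,c.com}
Op 23: tick 13 -> clock=112.
Op 24: insert e.com -> 10.0.0.3 (expiry=112+6=118). clock=112
Op 25: tick 12 -> clock=124. purged={e.com}
Op 26: insert b.com -> 10.0.0.8 (expiry=124+10=134). clock=124
Op 27: insert a.com -> 10.0.0.6 (expiry=124+10=134). clock=124
lookup e.com: not in cache (expired or never inserted)

Answer: NXDOMAIN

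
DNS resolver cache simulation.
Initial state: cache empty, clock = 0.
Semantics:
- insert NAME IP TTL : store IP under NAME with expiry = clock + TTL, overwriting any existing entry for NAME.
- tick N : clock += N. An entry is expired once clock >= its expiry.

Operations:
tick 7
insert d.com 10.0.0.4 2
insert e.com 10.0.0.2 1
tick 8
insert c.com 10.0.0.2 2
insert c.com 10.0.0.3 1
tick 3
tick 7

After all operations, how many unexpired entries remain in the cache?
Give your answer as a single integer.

Answer: 0

Derivation:
Op 1: tick 7 -> clock=7.
Op 2: insert d.com -> 10.0.0.4 (expiry=7+2=9). clock=7
Op 3: insert e.com -> 10.0.0.2 (expiry=7+1=8). clock=7
Op 4: tick 8 -> clock=15. purged={d.com,e.com}
Op 5: insert c.com -> 10.0.0.2 (expiry=15+2=17). clock=15
Op 6: insert c.com -> 10.0.0.3 (expiry=15+1=16). clock=15
Op 7: tick 3 -> clock=18. purged={c.com}
Op 8: tick 7 -> clock=25.
Final cache (unexpired): {} -> size=0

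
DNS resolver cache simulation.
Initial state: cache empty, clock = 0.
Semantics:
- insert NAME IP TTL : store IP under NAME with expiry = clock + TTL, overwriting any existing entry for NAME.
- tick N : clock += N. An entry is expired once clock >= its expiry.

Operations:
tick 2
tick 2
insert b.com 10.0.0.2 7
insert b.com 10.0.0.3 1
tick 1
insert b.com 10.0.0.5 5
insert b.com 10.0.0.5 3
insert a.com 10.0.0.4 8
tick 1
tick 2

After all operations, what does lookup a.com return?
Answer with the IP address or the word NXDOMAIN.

Answer: 10.0.0.4

Derivation:
Op 1: tick 2 -> clock=2.
Op 2: tick 2 -> clock=4.
Op 3: insert b.com -> 10.0.0.2 (expiry=4+7=11). clock=4
Op 4: insert b.com -> 10.0.0.3 (expiry=4+1=5). clock=4
Op 5: tick 1 -> clock=5. purged={b.com}
Op 6: insert b.com -> 10.0.0.5 (expiry=5+5=10). clock=5
Op 7: insert b.com -> 10.0.0.5 (expiry=5+3=8). clock=5
Op 8: insert a.com -> 10.0.0.4 (expiry=5+8=13). clock=5
Op 9: tick 1 -> clock=6.
Op 10: tick 2 -> clock=8. purged={b.com}
lookup a.com: present, ip=10.0.0.4 expiry=13 > clock=8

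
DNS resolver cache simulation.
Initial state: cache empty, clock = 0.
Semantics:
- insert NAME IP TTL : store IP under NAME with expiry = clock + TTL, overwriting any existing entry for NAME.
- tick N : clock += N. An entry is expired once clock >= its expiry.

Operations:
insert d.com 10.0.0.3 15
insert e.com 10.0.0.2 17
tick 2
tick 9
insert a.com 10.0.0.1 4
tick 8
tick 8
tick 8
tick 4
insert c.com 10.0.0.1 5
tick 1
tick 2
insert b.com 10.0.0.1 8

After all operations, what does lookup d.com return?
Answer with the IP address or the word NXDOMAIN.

Op 1: insert d.com -> 10.0.0.3 (expiry=0+15=15). clock=0
Op 2: insert e.com -> 10.0.0.2 (expiry=0+17=17). clock=0
Op 3: tick 2 -> clock=2.
Op 4: tick 9 -> clock=11.
Op 5: insert a.com -> 10.0.0.1 (expiry=11+4=15). clock=11
Op 6: tick 8 -> clock=19. purged={a.com,d.com,e.com}
Op 7: tick 8 -> clock=27.
Op 8: tick 8 -> clock=35.
Op 9: tick 4 -> clock=39.
Op 10: insert c.com -> 10.0.0.1 (expiry=39+5=44). clock=39
Op 11: tick 1 -> clock=40.
Op 12: tick 2 -> clock=42.
Op 13: insert b.com -> 10.0.0.1 (expiry=42+8=50). clock=42
lookup d.com: not in cache (expired or never inserted)

Answer: NXDOMAIN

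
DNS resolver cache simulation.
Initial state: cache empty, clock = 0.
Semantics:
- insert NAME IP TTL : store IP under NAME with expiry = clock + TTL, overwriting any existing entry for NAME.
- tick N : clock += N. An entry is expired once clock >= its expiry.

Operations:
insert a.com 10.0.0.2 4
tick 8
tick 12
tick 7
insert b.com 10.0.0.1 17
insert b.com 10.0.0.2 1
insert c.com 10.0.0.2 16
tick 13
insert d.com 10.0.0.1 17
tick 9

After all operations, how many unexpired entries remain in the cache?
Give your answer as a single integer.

Op 1: insert a.com -> 10.0.0.2 (expiry=0+4=4). clock=0
Op 2: tick 8 -> clock=8. purged={a.com}
Op 3: tick 12 -> clock=20.
Op 4: tick 7 -> clock=27.
Op 5: insert b.com -> 10.0.0.1 (expiry=27+17=44). clock=27
Op 6: insert b.com -> 10.0.0.2 (expiry=27+1=28). clock=27
Op 7: insert c.com -> 10.0.0.2 (expiry=27+16=43). clock=27
Op 8: tick 13 -> clock=40. purged={b.com}
Op 9: insert d.com -> 10.0.0.1 (expiry=40+17=57). clock=40
Op 10: tick 9 -> clock=49. purged={c.com}
Final cache (unexpired): {d.com} -> size=1

Answer: 1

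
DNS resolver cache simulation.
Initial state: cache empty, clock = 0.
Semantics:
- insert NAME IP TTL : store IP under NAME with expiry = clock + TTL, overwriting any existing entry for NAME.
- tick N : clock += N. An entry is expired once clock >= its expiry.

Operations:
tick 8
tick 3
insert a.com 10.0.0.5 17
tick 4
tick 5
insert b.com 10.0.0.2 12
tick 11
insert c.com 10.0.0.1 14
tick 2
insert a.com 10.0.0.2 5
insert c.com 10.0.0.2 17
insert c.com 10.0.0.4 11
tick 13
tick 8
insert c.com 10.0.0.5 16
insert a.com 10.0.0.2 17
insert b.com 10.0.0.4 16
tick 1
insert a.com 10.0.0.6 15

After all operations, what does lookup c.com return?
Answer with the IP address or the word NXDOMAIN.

Answer: 10.0.0.5

Derivation:
Op 1: tick 8 -> clock=8.
Op 2: tick 3 -> clock=11.
Op 3: insert a.com -> 10.0.0.5 (expiry=11+17=28). clock=11
Op 4: tick 4 -> clock=15.
Op 5: tick 5 -> clock=20.
Op 6: insert b.com -> 10.0.0.2 (expiry=20+12=32). clock=20
Op 7: tick 11 -> clock=31. purged={a.com}
Op 8: insert c.com -> 10.0.0.1 (expiry=31+14=45). clock=31
Op 9: tick 2 -> clock=33. purged={b.com}
Op 10: insert a.com -> 10.0.0.2 (expiry=33+5=38). clock=33
Op 11: insert c.com -> 10.0.0.2 (expiry=33+17=50). clock=33
Op 12: insert c.com -> 10.0.0.4 (expiry=33+11=44). clock=33
Op 13: tick 13 -> clock=46. purged={a.com,c.com}
Op 14: tick 8 -> clock=54.
Op 15: insert c.com -> 10.0.0.5 (expiry=54+16=70). clock=54
Op 16: insert a.com -> 10.0.0.2 (expiry=54+17=71). clock=54
Op 17: insert b.com -> 10.0.0.4 (expiry=54+16=70). clock=54
Op 18: tick 1 -> clock=55.
Op 19: insert a.com -> 10.0.0.6 (expiry=55+15=70). clock=55
lookup c.com: present, ip=10.0.0.5 expiry=70 > clock=55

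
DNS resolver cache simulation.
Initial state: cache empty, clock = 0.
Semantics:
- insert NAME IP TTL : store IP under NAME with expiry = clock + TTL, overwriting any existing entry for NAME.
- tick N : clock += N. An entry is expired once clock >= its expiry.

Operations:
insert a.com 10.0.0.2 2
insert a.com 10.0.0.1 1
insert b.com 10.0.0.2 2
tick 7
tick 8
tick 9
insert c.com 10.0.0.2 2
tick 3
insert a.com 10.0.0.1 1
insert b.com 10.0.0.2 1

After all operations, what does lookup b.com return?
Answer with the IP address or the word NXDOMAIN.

Answer: 10.0.0.2

Derivation:
Op 1: insert a.com -> 10.0.0.2 (expiry=0+2=2). clock=0
Op 2: insert a.com -> 10.0.0.1 (expiry=0+1=1). clock=0
Op 3: insert b.com -> 10.0.0.2 (expiry=0+2=2). clock=0
Op 4: tick 7 -> clock=7. purged={a.com,b.com}
Op 5: tick 8 -> clock=15.
Op 6: tick 9 -> clock=24.
Op 7: insert c.com -> 10.0.0.2 (expiry=24+2=26). clock=24
Op 8: tick 3 -> clock=27. purged={c.com}
Op 9: insert a.com -> 10.0.0.1 (expiry=27+1=28). clock=27
Op 10: insert b.com -> 10.0.0.2 (expiry=27+1=28). clock=27
lookup b.com: present, ip=10.0.0.2 expiry=28 > clock=27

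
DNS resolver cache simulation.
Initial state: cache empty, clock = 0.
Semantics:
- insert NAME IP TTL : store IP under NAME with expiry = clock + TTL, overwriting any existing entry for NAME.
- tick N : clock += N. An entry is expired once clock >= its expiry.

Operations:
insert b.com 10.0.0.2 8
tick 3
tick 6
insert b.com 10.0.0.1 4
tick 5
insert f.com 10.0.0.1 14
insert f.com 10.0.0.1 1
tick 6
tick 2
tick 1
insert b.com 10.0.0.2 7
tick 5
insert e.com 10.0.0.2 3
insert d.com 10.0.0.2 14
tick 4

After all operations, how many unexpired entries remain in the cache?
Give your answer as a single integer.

Op 1: insert b.com -> 10.0.0.2 (expiry=0+8=8). clock=0
Op 2: tick 3 -> clock=3.
Op 3: tick 6 -> clock=9. purged={b.com}
Op 4: insert b.com -> 10.0.0.1 (expiry=9+4=13). clock=9
Op 5: tick 5 -> clock=14. purged={b.com}
Op 6: insert f.com -> 10.0.0.1 (expiry=14+14=28). clock=14
Op 7: insert f.com -> 10.0.0.1 (expiry=14+1=15). clock=14
Op 8: tick 6 -> clock=20. purged={f.com}
Op 9: tick 2 -> clock=22.
Op 10: tick 1 -> clock=23.
Op 11: insert b.com -> 10.0.0.2 (expiry=23+7=30). clock=23
Op 12: tick 5 -> clock=28.
Op 13: insert e.com -> 10.0.0.2 (expiry=28+3=31). clock=28
Op 14: insert d.com -> 10.0.0.2 (expiry=28+14=42). clock=28
Op 15: tick 4 -> clock=32. purged={b.com,e.com}
Final cache (unexpired): {d.com} -> size=1

Answer: 1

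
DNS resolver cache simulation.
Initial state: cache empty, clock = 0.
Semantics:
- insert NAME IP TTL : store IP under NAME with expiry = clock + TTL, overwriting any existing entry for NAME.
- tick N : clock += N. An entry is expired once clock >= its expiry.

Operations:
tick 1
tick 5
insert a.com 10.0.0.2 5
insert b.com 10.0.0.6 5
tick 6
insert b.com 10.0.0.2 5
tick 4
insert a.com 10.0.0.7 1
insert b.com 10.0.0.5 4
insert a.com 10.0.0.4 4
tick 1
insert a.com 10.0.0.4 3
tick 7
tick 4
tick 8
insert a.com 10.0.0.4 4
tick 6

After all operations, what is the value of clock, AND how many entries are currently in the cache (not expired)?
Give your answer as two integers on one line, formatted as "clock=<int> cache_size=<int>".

Op 1: tick 1 -> clock=1.
Op 2: tick 5 -> clock=6.
Op 3: insert a.com -> 10.0.0.2 (expiry=6+5=11). clock=6
Op 4: insert b.com -> 10.0.0.6 (expiry=6+5=11). clock=6
Op 5: tick 6 -> clock=12. purged={a.com,b.com}
Op 6: insert b.com -> 10.0.0.2 (expiry=12+5=17). clock=12
Op 7: tick 4 -> clock=16.
Op 8: insert a.com -> 10.0.0.7 (expiry=16+1=17). clock=16
Op 9: insert b.com -> 10.0.0.5 (expiry=16+4=20). clock=16
Op 10: insert a.com -> 10.0.0.4 (expiry=16+4=20). clock=16
Op 11: tick 1 -> clock=17.
Op 12: insert a.com -> 10.0.0.4 (expiry=17+3=20). clock=17
Op 13: tick 7 -> clock=24. purged={a.com,b.com}
Op 14: tick 4 -> clock=28.
Op 15: tick 8 -> clock=36.
Op 16: insert a.com -> 10.0.0.4 (expiry=36+4=40). clock=36
Op 17: tick 6 -> clock=42. purged={a.com}
Final clock = 42
Final cache (unexpired): {} -> size=0

Answer: clock=42 cache_size=0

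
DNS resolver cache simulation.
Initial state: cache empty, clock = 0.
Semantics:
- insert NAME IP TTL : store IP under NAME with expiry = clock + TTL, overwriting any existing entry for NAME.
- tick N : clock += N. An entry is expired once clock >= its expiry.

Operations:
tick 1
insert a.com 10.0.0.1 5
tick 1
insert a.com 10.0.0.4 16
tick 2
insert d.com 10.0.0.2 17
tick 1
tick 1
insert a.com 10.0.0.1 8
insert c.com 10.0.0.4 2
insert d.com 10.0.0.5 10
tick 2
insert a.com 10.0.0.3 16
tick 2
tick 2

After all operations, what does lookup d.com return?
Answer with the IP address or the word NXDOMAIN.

Op 1: tick 1 -> clock=1.
Op 2: insert a.com -> 10.0.0.1 (expiry=1+5=6). clock=1
Op 3: tick 1 -> clock=2.
Op 4: insert a.com -> 10.0.0.4 (expiry=2+16=18). clock=2
Op 5: tick 2 -> clock=4.
Op 6: insert d.com -> 10.0.0.2 (expiry=4+17=21). clock=4
Op 7: tick 1 -> clock=5.
Op 8: tick 1 -> clock=6.
Op 9: insert a.com -> 10.0.0.1 (expiry=6+8=14). clock=6
Op 10: insert c.com -> 10.0.0.4 (expiry=6+2=8). clock=6
Op 11: insert d.com -> 10.0.0.5 (expiry=6+10=16). clock=6
Op 12: tick 2 -> clock=8. purged={c.com}
Op 13: insert a.com -> 10.0.0.3 (expiry=8+16=24). clock=8
Op 14: tick 2 -> clock=10.
Op 15: tick 2 -> clock=12.
lookup d.com: present, ip=10.0.0.5 expiry=16 > clock=12

Answer: 10.0.0.5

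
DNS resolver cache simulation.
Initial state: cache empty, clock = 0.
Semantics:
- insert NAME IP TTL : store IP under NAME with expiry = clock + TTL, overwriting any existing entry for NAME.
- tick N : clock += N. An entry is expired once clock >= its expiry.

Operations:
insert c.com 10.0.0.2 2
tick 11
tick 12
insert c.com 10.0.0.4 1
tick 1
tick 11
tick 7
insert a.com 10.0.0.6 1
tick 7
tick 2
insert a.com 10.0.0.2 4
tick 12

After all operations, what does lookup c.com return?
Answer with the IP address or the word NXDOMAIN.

Answer: NXDOMAIN

Derivation:
Op 1: insert c.com -> 10.0.0.2 (expiry=0+2=2). clock=0
Op 2: tick 11 -> clock=11. purged={c.com}
Op 3: tick 12 -> clock=23.
Op 4: insert c.com -> 10.0.0.4 (expiry=23+1=24). clock=23
Op 5: tick 1 -> clock=24. purged={c.com}
Op 6: tick 11 -> clock=35.
Op 7: tick 7 -> clock=42.
Op 8: insert a.com -> 10.0.0.6 (expiry=42+1=43). clock=42
Op 9: tick 7 -> clock=49. purged={a.com}
Op 10: tick 2 -> clock=51.
Op 11: insert a.com -> 10.0.0.2 (expiry=51+4=55). clock=51
Op 12: tick 12 -> clock=63. purged={a.com}
lookup c.com: not in cache (expired or never inserted)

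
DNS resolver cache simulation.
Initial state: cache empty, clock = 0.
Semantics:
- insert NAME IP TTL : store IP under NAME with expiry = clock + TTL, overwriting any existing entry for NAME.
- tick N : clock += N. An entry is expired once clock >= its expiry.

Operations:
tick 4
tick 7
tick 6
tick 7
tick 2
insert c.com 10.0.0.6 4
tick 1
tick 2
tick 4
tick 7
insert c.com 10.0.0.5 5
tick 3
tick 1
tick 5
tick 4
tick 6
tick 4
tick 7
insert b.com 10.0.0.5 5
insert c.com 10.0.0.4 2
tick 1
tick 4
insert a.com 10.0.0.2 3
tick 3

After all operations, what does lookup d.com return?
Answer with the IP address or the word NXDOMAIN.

Op 1: tick 4 -> clock=4.
Op 2: tick 7 -> clock=11.
Op 3: tick 6 -> clock=17.
Op 4: tick 7 -> clock=24.
Op 5: tick 2 -> clock=26.
Op 6: insert c.com -> 10.0.0.6 (expiry=26+4=30). clock=26
Op 7: tick 1 -> clock=27.
Op 8: tick 2 -> clock=29.
Op 9: tick 4 -> clock=33. purged={c.com}
Op 10: tick 7 -> clock=40.
Op 11: insert c.com -> 10.0.0.5 (expiry=40+5=45). clock=40
Op 12: tick 3 -> clock=43.
Op 13: tick 1 -> clock=44.
Op 14: tick 5 -> clock=49. purged={c.com}
Op 15: tick 4 -> clock=53.
Op 16: tick 6 -> clock=59.
Op 17: tick 4 -> clock=63.
Op 18: tick 7 -> clock=70.
Op 19: insert b.com -> 10.0.0.5 (expiry=70+5=75). clock=70
Op 20: insert c.com -> 10.0.0.4 (expiry=70+2=72). clock=70
Op 21: tick 1 -> clock=71.
Op 22: tick 4 -> clock=75. purged={b.com,c.com}
Op 23: insert a.com -> 10.0.0.2 (expiry=75+3=78). clock=75
Op 24: tick 3 -> clock=78. purged={a.com}
lookup d.com: not in cache (expired or never inserted)

Answer: NXDOMAIN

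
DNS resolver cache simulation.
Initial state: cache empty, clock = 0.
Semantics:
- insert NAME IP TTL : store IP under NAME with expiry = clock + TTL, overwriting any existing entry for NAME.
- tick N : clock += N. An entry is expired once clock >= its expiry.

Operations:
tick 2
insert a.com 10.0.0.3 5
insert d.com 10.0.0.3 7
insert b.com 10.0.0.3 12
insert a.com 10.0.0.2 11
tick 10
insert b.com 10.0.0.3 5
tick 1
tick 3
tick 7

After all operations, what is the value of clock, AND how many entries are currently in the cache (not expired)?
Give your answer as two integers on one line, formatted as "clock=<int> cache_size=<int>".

Answer: clock=23 cache_size=0

Derivation:
Op 1: tick 2 -> clock=2.
Op 2: insert a.com -> 10.0.0.3 (expiry=2+5=7). clock=2
Op 3: insert d.com -> 10.0.0.3 (expiry=2+7=9). clock=2
Op 4: insert b.com -> 10.0.0.3 (expiry=2+12=14). clock=2
Op 5: insert a.com -> 10.0.0.2 (expiry=2+11=13). clock=2
Op 6: tick 10 -> clock=12. purged={d.com}
Op 7: insert b.com -> 10.0.0.3 (expiry=12+5=17). clock=12
Op 8: tick 1 -> clock=13. purged={a.com}
Op 9: tick 3 -> clock=16.
Op 10: tick 7 -> clock=23. purged={b.com}
Final clock = 23
Final cache (unexpired): {} -> size=0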